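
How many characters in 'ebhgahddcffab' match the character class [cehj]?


Character class [cehj] matches any of: {c, e, h, j}
Scanning string 'ebhgahddcffab' character by character:
  pos 0: 'e' -> MATCH
  pos 1: 'b' -> no
  pos 2: 'h' -> MATCH
  pos 3: 'g' -> no
  pos 4: 'a' -> no
  pos 5: 'h' -> MATCH
  pos 6: 'd' -> no
  pos 7: 'd' -> no
  pos 8: 'c' -> MATCH
  pos 9: 'f' -> no
  pos 10: 'f' -> no
  pos 11: 'a' -> no
  pos 12: 'b' -> no
Total matches: 4

4


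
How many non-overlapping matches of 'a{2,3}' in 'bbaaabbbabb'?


Pattern 'a{2,3}' matches between 2 and 3 consecutive a's (greedy).
String: 'bbaaabbbabb'
Finding runs of a's and applying greedy matching:
  Run at pos 2: 'aaa' (length 3)
  Run at pos 8: 'a' (length 1)
Matches: ['aaa']
Count: 1

1


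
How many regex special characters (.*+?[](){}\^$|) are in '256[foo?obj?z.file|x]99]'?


Regex special characters are: . * + ? [ ] ( ) { } \ ^ $ |
Scanning '256[foo?obj?z.file|x]99]':
  pos 3: '[' -> SPECIAL
  pos 7: '?' -> SPECIAL
  pos 11: '?' -> SPECIAL
  pos 13: '.' -> SPECIAL
  pos 18: '|' -> SPECIAL
  pos 20: ']' -> SPECIAL
  pos 23: ']' -> SPECIAL
Special chars found: ['[', '?', '?', '.', '|', ']', ']']
Total: 7

7


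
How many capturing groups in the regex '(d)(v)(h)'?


To count capturing groups, count each '(' that starts a group.
Pattern: '(d)(v)(h)'
Walking through the pattern:
  Position 0: '(' -> group #1
  Position 3: '(' -> group #2
  Position 6: '(' -> group #3
Total capturing groups: 3

3


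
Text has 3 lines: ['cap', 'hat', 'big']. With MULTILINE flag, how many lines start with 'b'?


With MULTILINE flag, ^ matches the start of each line.
Lines: ['cap', 'hat', 'big']
Checking which lines start with 'b':
  Line 1: 'cap' -> no
  Line 2: 'hat' -> no
  Line 3: 'big' -> MATCH
Matching lines: ['big']
Count: 1

1


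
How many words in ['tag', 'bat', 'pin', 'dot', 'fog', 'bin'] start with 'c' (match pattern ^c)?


Pattern ^c anchors to start of word. Check which words begin with 'c':
  'tag' -> no
  'bat' -> no
  'pin' -> no
  'dot' -> no
  'fog' -> no
  'bin' -> no
Matching words: []
Count: 0

0


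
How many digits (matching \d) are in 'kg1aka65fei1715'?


\d matches any digit 0-9.
Scanning 'kg1aka65fei1715':
  pos 2: '1' -> DIGIT
  pos 6: '6' -> DIGIT
  pos 7: '5' -> DIGIT
  pos 11: '1' -> DIGIT
  pos 12: '7' -> DIGIT
  pos 13: '1' -> DIGIT
  pos 14: '5' -> DIGIT
Digits found: ['1', '6', '5', '1', '7', '1', '5']
Total: 7

7


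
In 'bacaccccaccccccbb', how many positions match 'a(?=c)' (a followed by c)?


Lookahead 'a(?=c)' matches 'a' only when followed by 'c'.
String: 'bacaccccaccccccbb'
Checking each position where char is 'a':
  pos 1: 'a' -> MATCH (next='c')
  pos 3: 'a' -> MATCH (next='c')
  pos 8: 'a' -> MATCH (next='c')
Matching positions: [1, 3, 8]
Count: 3

3


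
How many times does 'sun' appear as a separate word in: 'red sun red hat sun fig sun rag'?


Scanning each word for exact match 'sun':
  Word 1: 'red' -> no
  Word 2: 'sun' -> MATCH
  Word 3: 'red' -> no
  Word 4: 'hat' -> no
  Word 5: 'sun' -> MATCH
  Word 6: 'fig' -> no
  Word 7: 'sun' -> MATCH
  Word 8: 'rag' -> no
Total matches: 3

3


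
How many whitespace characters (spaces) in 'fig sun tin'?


\s matches whitespace characters (spaces, tabs, etc.).
Text: 'fig sun tin'
This text has 3 words separated by spaces.
Number of spaces = number of words - 1 = 3 - 1 = 2

2


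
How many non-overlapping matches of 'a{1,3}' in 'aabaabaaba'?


Pattern 'a{1,3}' matches between 1 and 3 consecutive a's (greedy).
String: 'aabaabaaba'
Finding runs of a's and applying greedy matching:
  Run at pos 0: 'aa' (length 2)
  Run at pos 3: 'aa' (length 2)
  Run at pos 6: 'aa' (length 2)
  Run at pos 9: 'a' (length 1)
Matches: ['aa', 'aa', 'aa', 'a']
Count: 4

4


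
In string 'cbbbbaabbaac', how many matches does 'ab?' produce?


Pattern 'ab?' matches 'a' optionally followed by 'b'.
String: 'cbbbbaabbaac'
Scanning left to right for 'a' then checking next char:
  Match 1: 'a' (a not followed by b)
  Match 2: 'ab' (a followed by b)
  Match 3: 'a' (a not followed by b)
  Match 4: 'a' (a not followed by b)
Total matches: 4

4


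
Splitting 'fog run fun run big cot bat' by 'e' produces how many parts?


Splitting by 'e' breaks the string at each occurrence of the separator.
Text: 'fog run fun run big cot bat'
Parts after split:
  Part 1: 'fog run fun run big cot bat'
Total parts: 1

1


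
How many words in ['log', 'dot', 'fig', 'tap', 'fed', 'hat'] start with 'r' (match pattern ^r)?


Pattern ^r anchors to start of word. Check which words begin with 'r':
  'log' -> no
  'dot' -> no
  'fig' -> no
  'tap' -> no
  'fed' -> no
  'hat' -> no
Matching words: []
Count: 0

0


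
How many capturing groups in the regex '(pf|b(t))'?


To count capturing groups, count each '(' that starts a group.
Pattern: '(pf|b(t))'
Walking through the pattern:
  Position 0: '(' -> group #1
  Position 5: '(' -> group #2
Total capturing groups: 2

2


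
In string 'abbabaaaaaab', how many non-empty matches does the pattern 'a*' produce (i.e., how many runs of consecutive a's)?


Pattern 'a*' matches zero or more a's. We want non-empty runs of consecutive a's.
String: 'abbabaaaaaab'
Walking through the string to find runs of a's:
  Run 1: positions 0-0 -> 'a'
  Run 2: positions 3-3 -> 'a'
  Run 3: positions 5-10 -> 'aaaaaa'
Non-empty runs found: ['a', 'a', 'aaaaaa']
Count: 3

3


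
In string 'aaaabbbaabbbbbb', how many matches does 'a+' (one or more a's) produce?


Pattern 'a+' matches one or more consecutive a's.
String: 'aaaabbbaabbbbbb'
Scanning for runs of a:
  Match 1: 'aaaa' (length 4)
  Match 2: 'aa' (length 2)
Total matches: 2

2


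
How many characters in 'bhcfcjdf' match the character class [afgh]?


Character class [afgh] matches any of: {a, f, g, h}
Scanning string 'bhcfcjdf' character by character:
  pos 0: 'b' -> no
  pos 1: 'h' -> MATCH
  pos 2: 'c' -> no
  pos 3: 'f' -> MATCH
  pos 4: 'c' -> no
  pos 5: 'j' -> no
  pos 6: 'd' -> no
  pos 7: 'f' -> MATCH
Total matches: 3

3


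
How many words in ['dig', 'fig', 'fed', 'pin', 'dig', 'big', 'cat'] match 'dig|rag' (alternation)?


Alternation 'dig|rag' matches either 'dig' or 'rag'.
Checking each word:
  'dig' -> MATCH
  'fig' -> no
  'fed' -> no
  'pin' -> no
  'dig' -> MATCH
  'big' -> no
  'cat' -> no
Matches: ['dig', 'dig']
Count: 2

2


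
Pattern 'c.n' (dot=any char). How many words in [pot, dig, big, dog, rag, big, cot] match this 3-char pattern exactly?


Pattern 'c.n' means: starts with 'c', any single char, ends with 'n'.
Checking each word (must be exactly 3 chars):
  'pot' (len=3): no
  'dig' (len=3): no
  'big' (len=3): no
  'dog' (len=3): no
  'rag' (len=3): no
  'big' (len=3): no
  'cot' (len=3): no
Matching words: []
Total: 0

0


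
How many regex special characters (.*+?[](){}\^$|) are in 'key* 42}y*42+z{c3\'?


Regex special characters are: . * + ? [ ] ( ) { } \ ^ $ |
Scanning 'key* 42}y*42+z{c3\':
  pos 3: '*' -> SPECIAL
  pos 7: '}' -> SPECIAL
  pos 9: '*' -> SPECIAL
  pos 12: '+' -> SPECIAL
  pos 14: '{' -> SPECIAL
  pos 17: '\' -> SPECIAL
Special chars found: ['*', '}', '*', '+', '{', '\\']
Total: 6

6


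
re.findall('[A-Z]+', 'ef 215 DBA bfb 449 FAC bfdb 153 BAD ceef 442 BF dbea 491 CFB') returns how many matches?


Pattern '[A-Z]+' finds one or more uppercase letters.
Text: 'ef 215 DBA bfb 449 FAC bfdb 153 BAD ceef 442 BF dbea 491 CFB'
Scanning for matches:
  Match 1: 'DBA'
  Match 2: 'FAC'
  Match 3: 'BAD'
  Match 4: 'BF'
  Match 5: 'CFB'
Total matches: 5

5


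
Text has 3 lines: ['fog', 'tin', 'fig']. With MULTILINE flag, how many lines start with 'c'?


With MULTILINE flag, ^ matches the start of each line.
Lines: ['fog', 'tin', 'fig']
Checking which lines start with 'c':
  Line 1: 'fog' -> no
  Line 2: 'tin' -> no
  Line 3: 'fig' -> no
Matching lines: []
Count: 0

0


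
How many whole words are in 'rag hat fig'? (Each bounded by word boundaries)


Word boundaries (\b) mark the start/end of each word.
Text: 'rag hat fig'
Splitting by whitespace:
  Word 1: 'rag'
  Word 2: 'hat'
  Word 3: 'fig'
Total whole words: 3

3


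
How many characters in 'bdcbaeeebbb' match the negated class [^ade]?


Negated class [^ade] matches any char NOT in {a, d, e}
Scanning 'bdcbaeeebbb':
  pos 0: 'b' -> MATCH
  pos 1: 'd' -> no (excluded)
  pos 2: 'c' -> MATCH
  pos 3: 'b' -> MATCH
  pos 4: 'a' -> no (excluded)
  pos 5: 'e' -> no (excluded)
  pos 6: 'e' -> no (excluded)
  pos 7: 'e' -> no (excluded)
  pos 8: 'b' -> MATCH
  pos 9: 'b' -> MATCH
  pos 10: 'b' -> MATCH
Total matches: 6

6


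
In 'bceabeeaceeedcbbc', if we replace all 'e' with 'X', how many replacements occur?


re.sub('e', 'X', text) replaces every occurrence of 'e' with 'X'.
Text: 'bceabeeaceeedcbbc'
Scanning for 'e':
  pos 2: 'e' -> replacement #1
  pos 5: 'e' -> replacement #2
  pos 6: 'e' -> replacement #3
  pos 9: 'e' -> replacement #4
  pos 10: 'e' -> replacement #5
  pos 11: 'e' -> replacement #6
Total replacements: 6

6


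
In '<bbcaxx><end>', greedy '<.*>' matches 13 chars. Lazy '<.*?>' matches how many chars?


Greedy '<.*>' tries to match as MUCH as possible.
Lazy '<.*?>' tries to match as LITTLE as possible.

String: '<bbcaxx><end>'
Greedy '<.*>' starts at first '<' and extends to the LAST '>': '<bbcaxx><end>' (13 chars)
Lazy '<.*?>' starts at first '<' and stops at the FIRST '>': '<bbcaxx>' (8 chars)

8


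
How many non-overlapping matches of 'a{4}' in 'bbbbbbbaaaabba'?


Pattern 'a{4}' matches exactly 4 consecutive a's (greedy, non-overlapping).
String: 'bbbbbbbaaaabba'
Scanning for runs of a's:
  Run at pos 7: 'aaaa' (length 4) -> 1 match(es)
  Run at pos 13: 'a' (length 1) -> 0 match(es)
Matches found: ['aaaa']
Total: 1

1


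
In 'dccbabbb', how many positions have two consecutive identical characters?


Looking for consecutive identical characters in 'dccbabbb':
  pos 0-1: 'd' vs 'c' -> different
  pos 1-2: 'c' vs 'c' -> MATCH ('cc')
  pos 2-3: 'c' vs 'b' -> different
  pos 3-4: 'b' vs 'a' -> different
  pos 4-5: 'a' vs 'b' -> different
  pos 5-6: 'b' vs 'b' -> MATCH ('bb')
  pos 6-7: 'b' vs 'b' -> MATCH ('bb')
Consecutive identical pairs: ['cc', 'bb', 'bb']
Count: 3

3


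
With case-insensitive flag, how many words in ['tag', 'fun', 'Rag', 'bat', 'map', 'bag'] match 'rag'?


Case-insensitive matching: compare each word's lowercase form to 'rag'.
  'tag' -> lower='tag' -> no
  'fun' -> lower='fun' -> no
  'Rag' -> lower='rag' -> MATCH
  'bat' -> lower='bat' -> no
  'map' -> lower='map' -> no
  'bag' -> lower='bag' -> no
Matches: ['Rag']
Count: 1

1


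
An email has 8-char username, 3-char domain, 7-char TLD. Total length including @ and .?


An email address has format: username@domain.tld
Username length: 8
'@' character: 1
Domain length: 3
'.' character: 1
TLD length: 7
Total = 8 + 1 + 3 + 1 + 7 = 20

20


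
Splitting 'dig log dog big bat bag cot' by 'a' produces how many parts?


Splitting by 'a' breaks the string at each occurrence of the separator.
Text: 'dig log dog big bat bag cot'
Parts after split:
  Part 1: 'dig log dog big b'
  Part 2: 't b'
  Part 3: 'g cot'
Total parts: 3

3


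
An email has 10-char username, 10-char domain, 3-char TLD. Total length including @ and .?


An email address has format: username@domain.tld
Username length: 10
'@' character: 1
Domain length: 10
'.' character: 1
TLD length: 3
Total = 10 + 1 + 10 + 1 + 3 = 25

25


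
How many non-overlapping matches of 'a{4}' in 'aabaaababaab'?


Pattern 'a{4}' matches exactly 4 consecutive a's (greedy, non-overlapping).
String: 'aabaaababaab'
Scanning for runs of a's:
  Run at pos 0: 'aa' (length 2) -> 0 match(es)
  Run at pos 3: 'aaa' (length 3) -> 0 match(es)
  Run at pos 7: 'a' (length 1) -> 0 match(es)
  Run at pos 9: 'aa' (length 2) -> 0 match(es)
Matches found: []
Total: 0

0


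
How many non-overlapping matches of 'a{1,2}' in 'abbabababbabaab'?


Pattern 'a{1,2}' matches between 1 and 2 consecutive a's (greedy).
String: 'abbabababbabaab'
Finding runs of a's and applying greedy matching:
  Run at pos 0: 'a' (length 1)
  Run at pos 3: 'a' (length 1)
  Run at pos 5: 'a' (length 1)
  Run at pos 7: 'a' (length 1)
  Run at pos 10: 'a' (length 1)
  Run at pos 12: 'aa' (length 2)
Matches: ['a', 'a', 'a', 'a', 'a', 'aa']
Count: 6

6


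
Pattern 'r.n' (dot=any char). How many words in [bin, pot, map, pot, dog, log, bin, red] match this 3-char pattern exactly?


Pattern 'r.n' means: starts with 'r', any single char, ends with 'n'.
Checking each word (must be exactly 3 chars):
  'bin' (len=3): no
  'pot' (len=3): no
  'map' (len=3): no
  'pot' (len=3): no
  'dog' (len=3): no
  'log' (len=3): no
  'bin' (len=3): no
  'red' (len=3): no
Matching words: []
Total: 0

0


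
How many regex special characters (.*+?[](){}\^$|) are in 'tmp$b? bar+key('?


Regex special characters are: . * + ? [ ] ( ) { } \ ^ $ |
Scanning 'tmp$b? bar+key(':
  pos 3: '$' -> SPECIAL
  pos 5: '?' -> SPECIAL
  pos 10: '+' -> SPECIAL
  pos 14: '(' -> SPECIAL
Special chars found: ['$', '?', '+', '(']
Total: 4

4


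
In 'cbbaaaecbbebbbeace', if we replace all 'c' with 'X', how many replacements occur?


re.sub('c', 'X', text) replaces every occurrence of 'c' with 'X'.
Text: 'cbbaaaecbbebbbeace'
Scanning for 'c':
  pos 0: 'c' -> replacement #1
  pos 7: 'c' -> replacement #2
  pos 16: 'c' -> replacement #3
Total replacements: 3

3


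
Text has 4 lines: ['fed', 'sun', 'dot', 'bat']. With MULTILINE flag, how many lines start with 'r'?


With MULTILINE flag, ^ matches the start of each line.
Lines: ['fed', 'sun', 'dot', 'bat']
Checking which lines start with 'r':
  Line 1: 'fed' -> no
  Line 2: 'sun' -> no
  Line 3: 'dot' -> no
  Line 4: 'bat' -> no
Matching lines: []
Count: 0

0


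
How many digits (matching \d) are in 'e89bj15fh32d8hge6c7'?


\d matches any digit 0-9.
Scanning 'e89bj15fh32d8hge6c7':
  pos 1: '8' -> DIGIT
  pos 2: '9' -> DIGIT
  pos 5: '1' -> DIGIT
  pos 6: '5' -> DIGIT
  pos 9: '3' -> DIGIT
  pos 10: '2' -> DIGIT
  pos 12: '8' -> DIGIT
  pos 16: '6' -> DIGIT
  pos 18: '7' -> DIGIT
Digits found: ['8', '9', '1', '5', '3', '2', '8', '6', '7']
Total: 9

9


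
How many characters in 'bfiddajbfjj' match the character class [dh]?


Character class [dh] matches any of: {d, h}
Scanning string 'bfiddajbfjj' character by character:
  pos 0: 'b' -> no
  pos 1: 'f' -> no
  pos 2: 'i' -> no
  pos 3: 'd' -> MATCH
  pos 4: 'd' -> MATCH
  pos 5: 'a' -> no
  pos 6: 'j' -> no
  pos 7: 'b' -> no
  pos 8: 'f' -> no
  pos 9: 'j' -> no
  pos 10: 'j' -> no
Total matches: 2

2


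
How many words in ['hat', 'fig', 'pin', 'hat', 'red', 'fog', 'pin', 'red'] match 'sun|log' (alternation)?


Alternation 'sun|log' matches either 'sun' or 'log'.
Checking each word:
  'hat' -> no
  'fig' -> no
  'pin' -> no
  'hat' -> no
  'red' -> no
  'fog' -> no
  'pin' -> no
  'red' -> no
Matches: []
Count: 0

0


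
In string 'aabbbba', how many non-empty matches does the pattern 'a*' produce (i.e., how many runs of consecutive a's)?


Pattern 'a*' matches zero or more a's. We want non-empty runs of consecutive a's.
String: 'aabbbba'
Walking through the string to find runs of a's:
  Run 1: positions 0-1 -> 'aa'
  Run 2: positions 6-6 -> 'a'
Non-empty runs found: ['aa', 'a']
Count: 2

2


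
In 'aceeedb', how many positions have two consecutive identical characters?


Looking for consecutive identical characters in 'aceeedb':
  pos 0-1: 'a' vs 'c' -> different
  pos 1-2: 'c' vs 'e' -> different
  pos 2-3: 'e' vs 'e' -> MATCH ('ee')
  pos 3-4: 'e' vs 'e' -> MATCH ('ee')
  pos 4-5: 'e' vs 'd' -> different
  pos 5-6: 'd' vs 'b' -> different
Consecutive identical pairs: ['ee', 'ee']
Count: 2

2


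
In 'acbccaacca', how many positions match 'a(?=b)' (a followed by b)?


Lookahead 'a(?=b)' matches 'a' only when followed by 'b'.
String: 'acbccaacca'
Checking each position where char is 'a':
  pos 0: 'a' -> no (next='c')
  pos 5: 'a' -> no (next='a')
  pos 6: 'a' -> no (next='c')
Matching positions: []
Count: 0

0


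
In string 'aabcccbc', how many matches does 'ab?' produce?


Pattern 'ab?' matches 'a' optionally followed by 'b'.
String: 'aabcccbc'
Scanning left to right for 'a' then checking next char:
  Match 1: 'a' (a not followed by b)
  Match 2: 'ab' (a followed by b)
Total matches: 2

2


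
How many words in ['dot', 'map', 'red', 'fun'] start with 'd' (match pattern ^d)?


Pattern ^d anchors to start of word. Check which words begin with 'd':
  'dot' -> MATCH (starts with 'd')
  'map' -> no
  'red' -> no
  'fun' -> no
Matching words: ['dot']
Count: 1

1


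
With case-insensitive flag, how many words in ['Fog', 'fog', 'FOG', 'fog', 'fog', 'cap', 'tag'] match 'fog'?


Case-insensitive matching: compare each word's lowercase form to 'fog'.
  'Fog' -> lower='fog' -> MATCH
  'fog' -> lower='fog' -> MATCH
  'FOG' -> lower='fog' -> MATCH
  'fog' -> lower='fog' -> MATCH
  'fog' -> lower='fog' -> MATCH
  'cap' -> lower='cap' -> no
  'tag' -> lower='tag' -> no
Matches: ['Fog', 'fog', 'FOG', 'fog', 'fog']
Count: 5

5


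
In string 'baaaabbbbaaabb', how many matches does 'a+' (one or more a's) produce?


Pattern 'a+' matches one or more consecutive a's.
String: 'baaaabbbbaaabb'
Scanning for runs of a:
  Match 1: 'aaaa' (length 4)
  Match 2: 'aaa' (length 3)
Total matches: 2

2


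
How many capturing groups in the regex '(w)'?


To count capturing groups, count each '(' that starts a group.
Pattern: '(w)'
Walking through the pattern:
  Position 0: '(' -> group #1
Total capturing groups: 1

1


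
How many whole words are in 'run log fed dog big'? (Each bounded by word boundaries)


Word boundaries (\b) mark the start/end of each word.
Text: 'run log fed dog big'
Splitting by whitespace:
  Word 1: 'run'
  Word 2: 'log'
  Word 3: 'fed'
  Word 4: 'dog'
  Word 5: 'big'
Total whole words: 5

5


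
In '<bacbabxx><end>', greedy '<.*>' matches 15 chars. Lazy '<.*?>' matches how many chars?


Greedy '<.*>' tries to match as MUCH as possible.
Lazy '<.*?>' tries to match as LITTLE as possible.

String: '<bacbabxx><end>'
Greedy '<.*>' starts at first '<' and extends to the LAST '>': '<bacbabxx><end>' (15 chars)
Lazy '<.*?>' starts at first '<' and stops at the FIRST '>': '<bacbabxx>' (10 chars)

10


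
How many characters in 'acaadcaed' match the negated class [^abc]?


Negated class [^abc] matches any char NOT in {a, b, c}
Scanning 'acaadcaed':
  pos 0: 'a' -> no (excluded)
  pos 1: 'c' -> no (excluded)
  pos 2: 'a' -> no (excluded)
  pos 3: 'a' -> no (excluded)
  pos 4: 'd' -> MATCH
  pos 5: 'c' -> no (excluded)
  pos 6: 'a' -> no (excluded)
  pos 7: 'e' -> MATCH
  pos 8: 'd' -> MATCH
Total matches: 3

3


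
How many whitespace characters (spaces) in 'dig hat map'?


\s matches whitespace characters (spaces, tabs, etc.).
Text: 'dig hat map'
This text has 3 words separated by spaces.
Number of spaces = number of words - 1 = 3 - 1 = 2

2


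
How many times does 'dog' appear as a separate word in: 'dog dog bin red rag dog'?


Scanning each word for exact match 'dog':
  Word 1: 'dog' -> MATCH
  Word 2: 'dog' -> MATCH
  Word 3: 'bin' -> no
  Word 4: 'red' -> no
  Word 5: 'rag' -> no
  Word 6: 'dog' -> MATCH
Total matches: 3

3


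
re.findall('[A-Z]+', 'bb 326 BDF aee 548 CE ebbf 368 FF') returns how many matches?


Pattern '[A-Z]+' finds one or more uppercase letters.
Text: 'bb 326 BDF aee 548 CE ebbf 368 FF'
Scanning for matches:
  Match 1: 'BDF'
  Match 2: 'CE'
  Match 3: 'FF'
Total matches: 3

3


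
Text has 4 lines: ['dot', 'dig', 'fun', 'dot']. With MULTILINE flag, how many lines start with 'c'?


With MULTILINE flag, ^ matches the start of each line.
Lines: ['dot', 'dig', 'fun', 'dot']
Checking which lines start with 'c':
  Line 1: 'dot' -> no
  Line 2: 'dig' -> no
  Line 3: 'fun' -> no
  Line 4: 'dot' -> no
Matching lines: []
Count: 0

0


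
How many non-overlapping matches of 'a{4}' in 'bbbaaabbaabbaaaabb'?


Pattern 'a{4}' matches exactly 4 consecutive a's (greedy, non-overlapping).
String: 'bbbaaabbaabbaaaabb'
Scanning for runs of a's:
  Run at pos 3: 'aaa' (length 3) -> 0 match(es)
  Run at pos 8: 'aa' (length 2) -> 0 match(es)
  Run at pos 12: 'aaaa' (length 4) -> 1 match(es)
Matches found: ['aaaa']
Total: 1

1


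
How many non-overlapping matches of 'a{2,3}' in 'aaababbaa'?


Pattern 'a{2,3}' matches between 2 and 3 consecutive a's (greedy).
String: 'aaababbaa'
Finding runs of a's and applying greedy matching:
  Run at pos 0: 'aaa' (length 3)
  Run at pos 4: 'a' (length 1)
  Run at pos 7: 'aa' (length 2)
Matches: ['aaa', 'aa']
Count: 2

2


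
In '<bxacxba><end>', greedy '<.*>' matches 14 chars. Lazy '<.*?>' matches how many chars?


Greedy '<.*>' tries to match as MUCH as possible.
Lazy '<.*?>' tries to match as LITTLE as possible.

String: '<bxacxba><end>'
Greedy '<.*>' starts at first '<' and extends to the LAST '>': '<bxacxba><end>' (14 chars)
Lazy '<.*?>' starts at first '<' and stops at the FIRST '>': '<bxacxba>' (9 chars)

9


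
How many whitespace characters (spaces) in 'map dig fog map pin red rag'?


\s matches whitespace characters (spaces, tabs, etc.).
Text: 'map dig fog map pin red rag'
This text has 7 words separated by spaces.
Number of spaces = number of words - 1 = 7 - 1 = 6

6


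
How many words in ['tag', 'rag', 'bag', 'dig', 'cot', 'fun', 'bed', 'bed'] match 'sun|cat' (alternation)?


Alternation 'sun|cat' matches either 'sun' or 'cat'.
Checking each word:
  'tag' -> no
  'rag' -> no
  'bag' -> no
  'dig' -> no
  'cot' -> no
  'fun' -> no
  'bed' -> no
  'bed' -> no
Matches: []
Count: 0

0


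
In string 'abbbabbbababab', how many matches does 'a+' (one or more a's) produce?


Pattern 'a+' matches one or more consecutive a's.
String: 'abbbabbbababab'
Scanning for runs of a:
  Match 1: 'a' (length 1)
  Match 2: 'a' (length 1)
  Match 3: 'a' (length 1)
  Match 4: 'a' (length 1)
  Match 5: 'a' (length 1)
Total matches: 5

5


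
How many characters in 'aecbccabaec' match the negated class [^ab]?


Negated class [^ab] matches any char NOT in {a, b}
Scanning 'aecbccabaec':
  pos 0: 'a' -> no (excluded)
  pos 1: 'e' -> MATCH
  pos 2: 'c' -> MATCH
  pos 3: 'b' -> no (excluded)
  pos 4: 'c' -> MATCH
  pos 5: 'c' -> MATCH
  pos 6: 'a' -> no (excluded)
  pos 7: 'b' -> no (excluded)
  pos 8: 'a' -> no (excluded)
  pos 9: 'e' -> MATCH
  pos 10: 'c' -> MATCH
Total matches: 6

6


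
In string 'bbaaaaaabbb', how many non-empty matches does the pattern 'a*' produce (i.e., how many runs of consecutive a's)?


Pattern 'a*' matches zero or more a's. We want non-empty runs of consecutive a's.
String: 'bbaaaaaabbb'
Walking through the string to find runs of a's:
  Run 1: positions 2-7 -> 'aaaaaa'
Non-empty runs found: ['aaaaaa']
Count: 1

1


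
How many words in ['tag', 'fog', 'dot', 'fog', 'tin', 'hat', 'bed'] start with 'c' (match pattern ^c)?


Pattern ^c anchors to start of word. Check which words begin with 'c':
  'tag' -> no
  'fog' -> no
  'dot' -> no
  'fog' -> no
  'tin' -> no
  'hat' -> no
  'bed' -> no
Matching words: []
Count: 0

0


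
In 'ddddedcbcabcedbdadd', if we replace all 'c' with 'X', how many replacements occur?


re.sub('c', 'X', text) replaces every occurrence of 'c' with 'X'.
Text: 'ddddedcbcabcedbdadd'
Scanning for 'c':
  pos 6: 'c' -> replacement #1
  pos 8: 'c' -> replacement #2
  pos 11: 'c' -> replacement #3
Total replacements: 3

3


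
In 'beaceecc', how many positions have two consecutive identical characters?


Looking for consecutive identical characters in 'beaceecc':
  pos 0-1: 'b' vs 'e' -> different
  pos 1-2: 'e' vs 'a' -> different
  pos 2-3: 'a' vs 'c' -> different
  pos 3-4: 'c' vs 'e' -> different
  pos 4-5: 'e' vs 'e' -> MATCH ('ee')
  pos 5-6: 'e' vs 'c' -> different
  pos 6-7: 'c' vs 'c' -> MATCH ('cc')
Consecutive identical pairs: ['ee', 'cc']
Count: 2

2


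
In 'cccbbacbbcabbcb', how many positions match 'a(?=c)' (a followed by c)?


Lookahead 'a(?=c)' matches 'a' only when followed by 'c'.
String: 'cccbbacbbcabbcb'
Checking each position where char is 'a':
  pos 5: 'a' -> MATCH (next='c')
  pos 10: 'a' -> no (next='b')
Matching positions: [5]
Count: 1

1


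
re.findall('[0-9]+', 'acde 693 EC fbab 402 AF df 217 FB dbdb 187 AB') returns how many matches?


Pattern '[0-9]+' finds one or more digits.
Text: 'acde 693 EC fbab 402 AF df 217 FB dbdb 187 AB'
Scanning for matches:
  Match 1: '693'
  Match 2: '402'
  Match 3: '217'
  Match 4: '187'
Total matches: 4

4


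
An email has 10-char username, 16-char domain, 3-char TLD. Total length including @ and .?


An email address has format: username@domain.tld
Username length: 10
'@' character: 1
Domain length: 16
'.' character: 1
TLD length: 3
Total = 10 + 1 + 16 + 1 + 3 = 31

31


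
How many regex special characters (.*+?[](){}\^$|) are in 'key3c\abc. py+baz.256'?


Regex special characters are: . * + ? [ ] ( ) { } \ ^ $ |
Scanning 'key3c\abc. py+baz.256':
  pos 5: '\' -> SPECIAL
  pos 9: '.' -> SPECIAL
  pos 13: '+' -> SPECIAL
  pos 17: '.' -> SPECIAL
Special chars found: ['\\', '.', '+', '.']
Total: 4

4


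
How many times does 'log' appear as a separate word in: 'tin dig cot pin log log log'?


Scanning each word for exact match 'log':
  Word 1: 'tin' -> no
  Word 2: 'dig' -> no
  Word 3: 'cot' -> no
  Word 4: 'pin' -> no
  Word 5: 'log' -> MATCH
  Word 6: 'log' -> MATCH
  Word 7: 'log' -> MATCH
Total matches: 3

3


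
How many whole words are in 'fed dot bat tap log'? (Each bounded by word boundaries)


Word boundaries (\b) mark the start/end of each word.
Text: 'fed dot bat tap log'
Splitting by whitespace:
  Word 1: 'fed'
  Word 2: 'dot'
  Word 3: 'bat'
  Word 4: 'tap'
  Word 5: 'log'
Total whole words: 5

5


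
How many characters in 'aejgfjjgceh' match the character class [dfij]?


Character class [dfij] matches any of: {d, f, i, j}
Scanning string 'aejgfjjgceh' character by character:
  pos 0: 'a' -> no
  pos 1: 'e' -> no
  pos 2: 'j' -> MATCH
  pos 3: 'g' -> no
  pos 4: 'f' -> MATCH
  pos 5: 'j' -> MATCH
  pos 6: 'j' -> MATCH
  pos 7: 'g' -> no
  pos 8: 'c' -> no
  pos 9: 'e' -> no
  pos 10: 'h' -> no
Total matches: 4

4


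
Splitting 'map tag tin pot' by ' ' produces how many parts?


Splitting by ' ' breaks the string at each occurrence of the separator.
Text: 'map tag tin pot'
Parts after split:
  Part 1: 'map'
  Part 2: 'tag'
  Part 3: 'tin'
  Part 4: 'pot'
Total parts: 4

4


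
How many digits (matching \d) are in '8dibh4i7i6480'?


\d matches any digit 0-9.
Scanning '8dibh4i7i6480':
  pos 0: '8' -> DIGIT
  pos 5: '4' -> DIGIT
  pos 7: '7' -> DIGIT
  pos 9: '6' -> DIGIT
  pos 10: '4' -> DIGIT
  pos 11: '8' -> DIGIT
  pos 12: '0' -> DIGIT
Digits found: ['8', '4', '7', '6', '4', '8', '0']
Total: 7

7


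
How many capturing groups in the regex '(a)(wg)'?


To count capturing groups, count each '(' that starts a group.
Pattern: '(a)(wg)'
Walking through the pattern:
  Position 0: '(' -> group #1
  Position 3: '(' -> group #2
Total capturing groups: 2

2


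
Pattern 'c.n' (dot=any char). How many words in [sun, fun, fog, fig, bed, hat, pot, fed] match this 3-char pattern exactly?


Pattern 'c.n' means: starts with 'c', any single char, ends with 'n'.
Checking each word (must be exactly 3 chars):
  'sun' (len=3): no
  'fun' (len=3): no
  'fog' (len=3): no
  'fig' (len=3): no
  'bed' (len=3): no
  'hat' (len=3): no
  'pot' (len=3): no
  'fed' (len=3): no
Matching words: []
Total: 0

0


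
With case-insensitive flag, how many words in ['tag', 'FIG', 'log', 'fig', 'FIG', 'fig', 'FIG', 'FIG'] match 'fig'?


Case-insensitive matching: compare each word's lowercase form to 'fig'.
  'tag' -> lower='tag' -> no
  'FIG' -> lower='fig' -> MATCH
  'log' -> lower='log' -> no
  'fig' -> lower='fig' -> MATCH
  'FIG' -> lower='fig' -> MATCH
  'fig' -> lower='fig' -> MATCH
  'FIG' -> lower='fig' -> MATCH
  'FIG' -> lower='fig' -> MATCH
Matches: ['FIG', 'fig', 'FIG', 'fig', 'FIG', 'FIG']
Count: 6

6


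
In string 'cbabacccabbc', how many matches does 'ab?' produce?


Pattern 'ab?' matches 'a' optionally followed by 'b'.
String: 'cbabacccabbc'
Scanning left to right for 'a' then checking next char:
  Match 1: 'ab' (a followed by b)
  Match 2: 'a' (a not followed by b)
  Match 3: 'ab' (a followed by b)
Total matches: 3

3


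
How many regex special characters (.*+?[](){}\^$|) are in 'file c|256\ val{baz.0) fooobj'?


Regex special characters are: . * + ? [ ] ( ) { } \ ^ $ |
Scanning 'file c|256\ val{baz.0) fooobj':
  pos 6: '|' -> SPECIAL
  pos 10: '\' -> SPECIAL
  pos 15: '{' -> SPECIAL
  pos 19: '.' -> SPECIAL
  pos 21: ')' -> SPECIAL
Special chars found: ['|', '\\', '{', '.', ')']
Total: 5

5


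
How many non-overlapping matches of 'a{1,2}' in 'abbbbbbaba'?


Pattern 'a{1,2}' matches between 1 and 2 consecutive a's (greedy).
String: 'abbbbbbaba'
Finding runs of a's and applying greedy matching:
  Run at pos 0: 'a' (length 1)
  Run at pos 7: 'a' (length 1)
  Run at pos 9: 'a' (length 1)
Matches: ['a', 'a', 'a']
Count: 3

3


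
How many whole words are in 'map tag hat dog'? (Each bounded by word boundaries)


Word boundaries (\b) mark the start/end of each word.
Text: 'map tag hat dog'
Splitting by whitespace:
  Word 1: 'map'
  Word 2: 'tag'
  Word 3: 'hat'
  Word 4: 'dog'
Total whole words: 4

4


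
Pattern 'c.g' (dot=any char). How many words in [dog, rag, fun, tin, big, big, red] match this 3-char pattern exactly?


Pattern 'c.g' means: starts with 'c', any single char, ends with 'g'.
Checking each word (must be exactly 3 chars):
  'dog' (len=3): no
  'rag' (len=3): no
  'fun' (len=3): no
  'tin' (len=3): no
  'big' (len=3): no
  'big' (len=3): no
  'red' (len=3): no
Matching words: []
Total: 0

0


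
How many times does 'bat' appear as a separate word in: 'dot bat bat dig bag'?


Scanning each word for exact match 'bat':
  Word 1: 'dot' -> no
  Word 2: 'bat' -> MATCH
  Word 3: 'bat' -> MATCH
  Word 4: 'dig' -> no
  Word 5: 'bag' -> no
Total matches: 2

2


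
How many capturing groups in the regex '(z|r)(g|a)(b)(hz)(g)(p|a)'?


To count capturing groups, count each '(' that starts a group.
Pattern: '(z|r)(g|a)(b)(hz)(g)(p|a)'
Walking through the pattern:
  Position 0: '(' -> group #1
  Position 5: '(' -> group #2
  Position 10: '(' -> group #3
  Position 13: '(' -> group #4
  Position 17: '(' -> group #5
  Position 20: '(' -> group #6
Total capturing groups: 6

6


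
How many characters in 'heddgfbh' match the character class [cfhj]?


Character class [cfhj] matches any of: {c, f, h, j}
Scanning string 'heddgfbh' character by character:
  pos 0: 'h' -> MATCH
  pos 1: 'e' -> no
  pos 2: 'd' -> no
  pos 3: 'd' -> no
  pos 4: 'g' -> no
  pos 5: 'f' -> MATCH
  pos 6: 'b' -> no
  pos 7: 'h' -> MATCH
Total matches: 3

3


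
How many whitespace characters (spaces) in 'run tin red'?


\s matches whitespace characters (spaces, tabs, etc.).
Text: 'run tin red'
This text has 3 words separated by spaces.
Number of spaces = number of words - 1 = 3 - 1 = 2

2


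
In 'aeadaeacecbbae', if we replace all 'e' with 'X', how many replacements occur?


re.sub('e', 'X', text) replaces every occurrence of 'e' with 'X'.
Text: 'aeadaeacecbbae'
Scanning for 'e':
  pos 1: 'e' -> replacement #1
  pos 5: 'e' -> replacement #2
  pos 8: 'e' -> replacement #3
  pos 13: 'e' -> replacement #4
Total replacements: 4

4


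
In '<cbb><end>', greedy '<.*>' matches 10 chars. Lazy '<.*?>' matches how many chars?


Greedy '<.*>' tries to match as MUCH as possible.
Lazy '<.*?>' tries to match as LITTLE as possible.

String: '<cbb><end>'
Greedy '<.*>' starts at first '<' and extends to the LAST '>': '<cbb><end>' (10 chars)
Lazy '<.*?>' starts at first '<' and stops at the FIRST '>': '<cbb>' (5 chars)

5


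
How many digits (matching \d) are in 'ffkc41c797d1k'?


\d matches any digit 0-9.
Scanning 'ffkc41c797d1k':
  pos 4: '4' -> DIGIT
  pos 5: '1' -> DIGIT
  pos 7: '7' -> DIGIT
  pos 8: '9' -> DIGIT
  pos 9: '7' -> DIGIT
  pos 11: '1' -> DIGIT
Digits found: ['4', '1', '7', '9', '7', '1']
Total: 6

6


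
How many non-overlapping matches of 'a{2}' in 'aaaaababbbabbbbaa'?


Pattern 'a{2}' matches exactly 2 consecutive a's (greedy, non-overlapping).
String: 'aaaaababbbabbbbaa'
Scanning for runs of a's:
  Run at pos 0: 'aaaaa' (length 5) -> 2 match(es)
  Run at pos 6: 'a' (length 1) -> 0 match(es)
  Run at pos 10: 'a' (length 1) -> 0 match(es)
  Run at pos 15: 'aa' (length 2) -> 1 match(es)
Matches found: ['aa', 'aa', 'aa']
Total: 3

3


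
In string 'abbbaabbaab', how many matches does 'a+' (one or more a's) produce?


Pattern 'a+' matches one or more consecutive a's.
String: 'abbbaabbaab'
Scanning for runs of a:
  Match 1: 'a' (length 1)
  Match 2: 'aa' (length 2)
  Match 3: 'aa' (length 2)
Total matches: 3

3


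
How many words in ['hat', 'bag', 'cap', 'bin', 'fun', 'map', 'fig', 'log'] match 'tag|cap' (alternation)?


Alternation 'tag|cap' matches either 'tag' or 'cap'.
Checking each word:
  'hat' -> no
  'bag' -> no
  'cap' -> MATCH
  'bin' -> no
  'fun' -> no
  'map' -> no
  'fig' -> no
  'log' -> no
Matches: ['cap']
Count: 1

1


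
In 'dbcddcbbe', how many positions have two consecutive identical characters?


Looking for consecutive identical characters in 'dbcddcbbe':
  pos 0-1: 'd' vs 'b' -> different
  pos 1-2: 'b' vs 'c' -> different
  pos 2-3: 'c' vs 'd' -> different
  pos 3-4: 'd' vs 'd' -> MATCH ('dd')
  pos 4-5: 'd' vs 'c' -> different
  pos 5-6: 'c' vs 'b' -> different
  pos 6-7: 'b' vs 'b' -> MATCH ('bb')
  pos 7-8: 'b' vs 'e' -> different
Consecutive identical pairs: ['dd', 'bb']
Count: 2

2


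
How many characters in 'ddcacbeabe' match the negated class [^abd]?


Negated class [^abd] matches any char NOT in {a, b, d}
Scanning 'ddcacbeabe':
  pos 0: 'd' -> no (excluded)
  pos 1: 'd' -> no (excluded)
  pos 2: 'c' -> MATCH
  pos 3: 'a' -> no (excluded)
  pos 4: 'c' -> MATCH
  pos 5: 'b' -> no (excluded)
  pos 6: 'e' -> MATCH
  pos 7: 'a' -> no (excluded)
  pos 8: 'b' -> no (excluded)
  pos 9: 'e' -> MATCH
Total matches: 4

4


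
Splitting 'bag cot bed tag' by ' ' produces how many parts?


Splitting by ' ' breaks the string at each occurrence of the separator.
Text: 'bag cot bed tag'
Parts after split:
  Part 1: 'bag'
  Part 2: 'cot'
  Part 3: 'bed'
  Part 4: 'tag'
Total parts: 4

4


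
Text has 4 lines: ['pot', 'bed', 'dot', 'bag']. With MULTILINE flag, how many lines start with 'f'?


With MULTILINE flag, ^ matches the start of each line.
Lines: ['pot', 'bed', 'dot', 'bag']
Checking which lines start with 'f':
  Line 1: 'pot' -> no
  Line 2: 'bed' -> no
  Line 3: 'dot' -> no
  Line 4: 'bag' -> no
Matching lines: []
Count: 0

0


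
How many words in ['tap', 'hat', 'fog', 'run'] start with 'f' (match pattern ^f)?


Pattern ^f anchors to start of word. Check which words begin with 'f':
  'tap' -> no
  'hat' -> no
  'fog' -> MATCH (starts with 'f')
  'run' -> no
Matching words: ['fog']
Count: 1

1


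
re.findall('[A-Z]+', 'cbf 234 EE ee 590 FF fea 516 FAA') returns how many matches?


Pattern '[A-Z]+' finds one or more uppercase letters.
Text: 'cbf 234 EE ee 590 FF fea 516 FAA'
Scanning for matches:
  Match 1: 'EE'
  Match 2: 'FF'
  Match 3: 'FAA'
Total matches: 3

3


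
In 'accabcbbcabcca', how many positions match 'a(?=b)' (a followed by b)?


Lookahead 'a(?=b)' matches 'a' only when followed by 'b'.
String: 'accabcbbcabcca'
Checking each position where char is 'a':
  pos 0: 'a' -> no (next='c')
  pos 3: 'a' -> MATCH (next='b')
  pos 9: 'a' -> MATCH (next='b')
Matching positions: [3, 9]
Count: 2

2


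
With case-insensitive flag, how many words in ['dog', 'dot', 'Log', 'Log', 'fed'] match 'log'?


Case-insensitive matching: compare each word's lowercase form to 'log'.
  'dog' -> lower='dog' -> no
  'dot' -> lower='dot' -> no
  'Log' -> lower='log' -> MATCH
  'Log' -> lower='log' -> MATCH
  'fed' -> lower='fed' -> no
Matches: ['Log', 'Log']
Count: 2

2


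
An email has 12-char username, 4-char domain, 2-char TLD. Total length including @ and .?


An email address has format: username@domain.tld
Username length: 12
'@' character: 1
Domain length: 4
'.' character: 1
TLD length: 2
Total = 12 + 1 + 4 + 1 + 2 = 20

20


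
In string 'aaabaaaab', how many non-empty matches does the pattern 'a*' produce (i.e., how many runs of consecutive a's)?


Pattern 'a*' matches zero or more a's. We want non-empty runs of consecutive a's.
String: 'aaabaaaab'
Walking through the string to find runs of a's:
  Run 1: positions 0-2 -> 'aaa'
  Run 2: positions 4-7 -> 'aaaa'
Non-empty runs found: ['aaa', 'aaaa']
Count: 2

2


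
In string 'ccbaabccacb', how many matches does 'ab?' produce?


Pattern 'ab?' matches 'a' optionally followed by 'b'.
String: 'ccbaabccacb'
Scanning left to right for 'a' then checking next char:
  Match 1: 'a' (a not followed by b)
  Match 2: 'ab' (a followed by b)
  Match 3: 'a' (a not followed by b)
Total matches: 3

3


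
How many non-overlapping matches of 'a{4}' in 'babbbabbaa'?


Pattern 'a{4}' matches exactly 4 consecutive a's (greedy, non-overlapping).
String: 'babbbabbaa'
Scanning for runs of a's:
  Run at pos 1: 'a' (length 1) -> 0 match(es)
  Run at pos 5: 'a' (length 1) -> 0 match(es)
  Run at pos 8: 'aa' (length 2) -> 0 match(es)
Matches found: []
Total: 0

0


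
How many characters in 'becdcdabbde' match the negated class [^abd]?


Negated class [^abd] matches any char NOT in {a, b, d}
Scanning 'becdcdabbde':
  pos 0: 'b' -> no (excluded)
  pos 1: 'e' -> MATCH
  pos 2: 'c' -> MATCH
  pos 3: 'd' -> no (excluded)
  pos 4: 'c' -> MATCH
  pos 5: 'd' -> no (excluded)
  pos 6: 'a' -> no (excluded)
  pos 7: 'b' -> no (excluded)
  pos 8: 'b' -> no (excluded)
  pos 9: 'd' -> no (excluded)
  pos 10: 'e' -> MATCH
Total matches: 4

4


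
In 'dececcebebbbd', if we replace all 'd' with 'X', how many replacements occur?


re.sub('d', 'X', text) replaces every occurrence of 'd' with 'X'.
Text: 'dececcebebbbd'
Scanning for 'd':
  pos 0: 'd' -> replacement #1
  pos 12: 'd' -> replacement #2
Total replacements: 2

2


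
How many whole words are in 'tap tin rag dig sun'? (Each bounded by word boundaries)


Word boundaries (\b) mark the start/end of each word.
Text: 'tap tin rag dig sun'
Splitting by whitespace:
  Word 1: 'tap'
  Word 2: 'tin'
  Word 3: 'rag'
  Word 4: 'dig'
  Word 5: 'sun'
Total whole words: 5

5


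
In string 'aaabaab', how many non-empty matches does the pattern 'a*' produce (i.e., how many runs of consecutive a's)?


Pattern 'a*' matches zero or more a's. We want non-empty runs of consecutive a's.
String: 'aaabaab'
Walking through the string to find runs of a's:
  Run 1: positions 0-2 -> 'aaa'
  Run 2: positions 4-5 -> 'aa'
Non-empty runs found: ['aaa', 'aa']
Count: 2

2


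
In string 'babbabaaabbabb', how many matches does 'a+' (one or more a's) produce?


Pattern 'a+' matches one or more consecutive a's.
String: 'babbabaaabbabb'
Scanning for runs of a:
  Match 1: 'a' (length 1)
  Match 2: 'a' (length 1)
  Match 3: 'aaa' (length 3)
  Match 4: 'a' (length 1)
Total matches: 4

4


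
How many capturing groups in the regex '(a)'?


To count capturing groups, count each '(' that starts a group.
Pattern: '(a)'
Walking through the pattern:
  Position 0: '(' -> group #1
Total capturing groups: 1

1


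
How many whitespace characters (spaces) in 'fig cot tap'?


\s matches whitespace characters (spaces, tabs, etc.).
Text: 'fig cot tap'
This text has 3 words separated by spaces.
Number of spaces = number of words - 1 = 3 - 1 = 2

2


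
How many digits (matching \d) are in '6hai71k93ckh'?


\d matches any digit 0-9.
Scanning '6hai71k93ckh':
  pos 0: '6' -> DIGIT
  pos 4: '7' -> DIGIT
  pos 5: '1' -> DIGIT
  pos 7: '9' -> DIGIT
  pos 8: '3' -> DIGIT
Digits found: ['6', '7', '1', '9', '3']
Total: 5

5


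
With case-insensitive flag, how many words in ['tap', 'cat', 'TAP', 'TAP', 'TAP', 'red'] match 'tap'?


Case-insensitive matching: compare each word's lowercase form to 'tap'.
  'tap' -> lower='tap' -> MATCH
  'cat' -> lower='cat' -> no
  'TAP' -> lower='tap' -> MATCH
  'TAP' -> lower='tap' -> MATCH
  'TAP' -> lower='tap' -> MATCH
  'red' -> lower='red' -> no
Matches: ['tap', 'TAP', 'TAP', 'TAP']
Count: 4

4
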